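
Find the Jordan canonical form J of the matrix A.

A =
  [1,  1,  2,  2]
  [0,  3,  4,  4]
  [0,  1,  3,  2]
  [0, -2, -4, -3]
J_2(1) ⊕ J_1(1) ⊕ J_1(1)

The characteristic polynomial is
  det(x·I − A) = x^4 - 4*x^3 + 6*x^2 - 4*x + 1 = (x - 1)^4

Eigenvalues and multiplicities (the geometric multiplicity of λ is n − rank(A − λI), which equals the number of Jordan blocks for λ):
  λ = 1: algebraic multiplicity = 4, geometric multiplicity = 3

Determining the block sizes for each eigenvalue:
  λ = 1: 3 blocks summing to 4 forces exactly one block of size 2 and the rest size 1 → block sizes [2, 1, 1]

Assembling the blocks gives a Jordan form
J =
  [1, 1, 0, 0]
  [0, 1, 0, 0]
  [0, 0, 1, 0]
  [0, 0, 0, 1]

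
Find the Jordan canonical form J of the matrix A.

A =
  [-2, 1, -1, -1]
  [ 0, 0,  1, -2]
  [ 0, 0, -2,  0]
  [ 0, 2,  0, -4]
J_3(-2) ⊕ J_1(-2)

The characteristic polynomial is
  det(x·I − A) = x^4 + 8*x^3 + 24*x^2 + 32*x + 16 = (x + 2)^4

Eigenvalues and multiplicities (the geometric multiplicity of λ is n − rank(A − λI), which equals the number of Jordan blocks for λ):
  λ = -2: algebraic multiplicity = 4, geometric multiplicity = 2

Determining the block sizes for each eigenvalue:
  λ = -2: with am = 4 and gm = 2, the partition is not yet determined (e.g. several partitions of 4 into 2 parts exist). Let N = A − (-2)·I. Computing rank(N^1) = 2, rank(N^2) = 1, rank(N^3) = 0; the number of blocks of size ≥ j is rank(N^{j−1}) − rank(N^j), giving [2, 1, 1]. So we have 1 block(s) of size 3, 1 block(s) of size 1 → block sizes [3, 1]

Assembling the blocks gives a Jordan form
J =
  [-2,  1,  0,  0]
  [ 0, -2,  1,  0]
  [ 0,  0, -2,  0]
  [ 0,  0,  0, -2]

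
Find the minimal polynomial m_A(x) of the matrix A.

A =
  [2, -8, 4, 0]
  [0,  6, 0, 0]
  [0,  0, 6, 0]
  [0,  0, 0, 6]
x^2 - 8*x + 12

The characteristic polynomial is χ_A(x) = (x - 6)^3*(x - 2), so the eigenvalues are known. The minimal polynomial is
  m_A(x) = Π_λ (x − λ)^{k_λ}
where k_λ is the size of the *largest* Jordan block for λ (equivalently, the smallest k with (A − λI)^k v = 0 for every generalised eigenvector v of λ).

  λ = 2: largest Jordan block has size 1, contributing (x − 2)
  λ = 6: largest Jordan block has size 1, contributing (x − 6)

So m_A(x) = (x - 6)*(x - 2) = x^2 - 8*x + 12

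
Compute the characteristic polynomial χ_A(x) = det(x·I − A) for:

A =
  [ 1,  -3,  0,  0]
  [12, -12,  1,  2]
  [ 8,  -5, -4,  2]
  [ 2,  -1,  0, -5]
x^4 + 20*x^3 + 150*x^2 + 500*x + 625

Expanding det(x·I − A) (e.g. by cofactor expansion or by noting that A is similar to its Jordan form J, which has the same characteristic polynomial as A) gives
  χ_A(x) = x^4 + 20*x^3 + 150*x^2 + 500*x + 625
which factors as (x + 5)^4. The eigenvalues (with algebraic multiplicities) are λ = -5 with multiplicity 4.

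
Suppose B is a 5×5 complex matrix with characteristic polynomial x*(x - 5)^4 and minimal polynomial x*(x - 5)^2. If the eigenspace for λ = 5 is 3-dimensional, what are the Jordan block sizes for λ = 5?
Block sizes for λ = 5: [2, 1, 1]

Step 1 — from the characteristic polynomial, algebraic multiplicity of λ = 5 is 4. From dim ker(B − (5)·I) = 3, there are exactly 3 Jordan blocks for λ = 5.
Step 2 — from the minimal polynomial, the factor (x − 5)^2 tells us the largest block for λ = 5 has size 2.
Step 3 — with total size 4, 3 blocks, and largest block 2, the block sizes (in nonincreasing order) are [2, 1, 1].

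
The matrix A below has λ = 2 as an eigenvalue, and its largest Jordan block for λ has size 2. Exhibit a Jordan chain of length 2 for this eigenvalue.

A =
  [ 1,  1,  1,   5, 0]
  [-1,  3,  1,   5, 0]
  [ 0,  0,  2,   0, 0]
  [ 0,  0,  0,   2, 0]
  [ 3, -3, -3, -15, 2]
A Jordan chain for λ = 2 of length 2:
v_1 = (-1, -1, 0, 0, 3)ᵀ
v_2 = (1, 0, 0, 0, 0)ᵀ

Let N = A − (2)·I. We want v_2 with N^2 v_2 = 0 but N^1 v_2 ≠ 0; then v_{j-1} := N · v_j for j = 2, …, 2.

Pick v_2 = (1, 0, 0, 0, 0)ᵀ.
Then v_1 = N · v_2 = (-1, -1, 0, 0, 3)ᵀ.

Sanity check: (A − (2)·I) v_1 = (0, 0, 0, 0, 0)ᵀ = 0. ✓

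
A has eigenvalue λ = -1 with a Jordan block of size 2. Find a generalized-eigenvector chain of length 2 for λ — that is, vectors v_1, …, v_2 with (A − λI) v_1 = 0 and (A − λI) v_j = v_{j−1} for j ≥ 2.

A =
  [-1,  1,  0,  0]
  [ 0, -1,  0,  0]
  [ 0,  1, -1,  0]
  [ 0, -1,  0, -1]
A Jordan chain for λ = -1 of length 2:
v_1 = (1, 0, 1, -1)ᵀ
v_2 = (0, 1, 0, 0)ᵀ

Let N = A − (-1)·I. We want v_2 with N^2 v_2 = 0 but N^1 v_2 ≠ 0; then v_{j-1} := N · v_j for j = 2, …, 2.

Pick v_2 = (0, 1, 0, 0)ᵀ.
Then v_1 = N · v_2 = (1, 0, 1, -1)ᵀ.

Sanity check: (A − (-1)·I) v_1 = (0, 0, 0, 0)ᵀ = 0. ✓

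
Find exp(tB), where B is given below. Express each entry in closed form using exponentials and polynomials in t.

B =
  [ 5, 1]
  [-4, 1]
e^{tB} =
  [2*t*exp(3*t) + exp(3*t), t*exp(3*t)]
  [-4*t*exp(3*t), -2*t*exp(3*t) + exp(3*t)]

Strategy: write B = P · J · P⁻¹ where J is a Jordan canonical form, so e^{tB} = P · e^{tJ} · P⁻¹, and e^{tJ} can be computed block-by-block.

B has Jordan form
J =
  [3, 1]
  [0, 3]
(up to reordering of blocks).

Per-block formulas:
  For a 2×2 Jordan block J_2(3): exp(t · J_2(3)) = e^(3t)·(I + t·N), where N is the 2×2 nilpotent shift.

After assembling e^{tJ} and conjugating by P, we get:

e^{tB} =
  [2*t*exp(3*t) + exp(3*t), t*exp(3*t)]
  [-4*t*exp(3*t), -2*t*exp(3*t) + exp(3*t)]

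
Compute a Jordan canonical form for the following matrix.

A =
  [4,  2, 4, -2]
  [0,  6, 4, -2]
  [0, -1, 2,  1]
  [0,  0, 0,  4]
J_2(4) ⊕ J_1(4) ⊕ J_1(4)

The characteristic polynomial is
  det(x·I − A) = x^4 - 16*x^3 + 96*x^2 - 256*x + 256 = (x - 4)^4

Eigenvalues and multiplicities (the geometric multiplicity of λ is n − rank(A − λI), which equals the number of Jordan blocks for λ):
  λ = 4: algebraic multiplicity = 4, geometric multiplicity = 3

Determining the block sizes for each eigenvalue:
  λ = 4: 3 blocks summing to 4 forces exactly one block of size 2 and the rest size 1 → block sizes [2, 1, 1]

Assembling the blocks gives a Jordan form
J =
  [4, 1, 0, 0]
  [0, 4, 0, 0]
  [0, 0, 4, 0]
  [0, 0, 0, 4]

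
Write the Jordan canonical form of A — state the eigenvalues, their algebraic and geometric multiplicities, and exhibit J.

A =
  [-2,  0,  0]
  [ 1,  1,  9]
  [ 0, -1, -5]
J_3(-2)

The characteristic polynomial is
  det(x·I − A) = x^3 + 6*x^2 + 12*x + 8 = (x + 2)^3

Eigenvalues and multiplicities (the geometric multiplicity of λ is n − rank(A − λI), which equals the number of Jordan blocks for λ):
  λ = -2: algebraic multiplicity = 3, geometric multiplicity = 1

Determining the block sizes for each eigenvalue:
  λ = -2: one block (gm = 1), so the single block has size am = 3 → block sizes [3]

Assembling the blocks gives a Jordan form
J =
  [-2,  1,  0]
  [ 0, -2,  1]
  [ 0,  0, -2]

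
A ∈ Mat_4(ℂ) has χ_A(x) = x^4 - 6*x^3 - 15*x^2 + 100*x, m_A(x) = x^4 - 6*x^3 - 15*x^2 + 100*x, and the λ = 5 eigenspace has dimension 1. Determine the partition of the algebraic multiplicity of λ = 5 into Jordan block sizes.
Block sizes for λ = 5: [2]

Step 1 — from the characteristic polynomial, algebraic multiplicity of λ = 5 is 2. From dim ker(A − (5)·I) = 1, there are exactly 1 Jordan blocks for λ = 5.
Step 2 — from the minimal polynomial, the factor (x − 5)^2 tells us the largest block for λ = 5 has size 2.
Step 3 — with total size 2, 1 blocks, and largest block 2, the block sizes (in nonincreasing order) are [2].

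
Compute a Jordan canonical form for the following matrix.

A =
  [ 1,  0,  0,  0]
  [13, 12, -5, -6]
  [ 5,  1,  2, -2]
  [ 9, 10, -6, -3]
J_2(1) ⊕ J_2(5)

The characteristic polynomial is
  det(x·I − A) = x^4 - 12*x^3 + 46*x^2 - 60*x + 25 = (x - 5)^2*(x - 1)^2

Eigenvalues and multiplicities (the geometric multiplicity of λ is n − rank(A − λI), which equals the number of Jordan blocks for λ):
  λ = 1: algebraic multiplicity = 2, geometric multiplicity = 1
  λ = 5: algebraic multiplicity = 2, geometric multiplicity = 1

Determining the block sizes for each eigenvalue:
  λ = 1: one block (gm = 1), so the single block has size am = 2 → block sizes [2]
  λ = 5: one block (gm = 1), so the single block has size am = 2 → block sizes [2]

Assembling the blocks gives a Jordan form
J =
  [1, 1, 0, 0]
  [0, 1, 0, 0]
  [0, 0, 5, 1]
  [0, 0, 0, 5]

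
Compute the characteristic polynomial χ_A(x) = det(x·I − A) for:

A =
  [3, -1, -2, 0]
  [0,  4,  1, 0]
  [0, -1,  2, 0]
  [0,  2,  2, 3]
x^4 - 12*x^3 + 54*x^2 - 108*x + 81

Expanding det(x·I − A) (e.g. by cofactor expansion or by noting that A is similar to its Jordan form J, which has the same characteristic polynomial as A) gives
  χ_A(x) = x^4 - 12*x^3 + 54*x^2 - 108*x + 81
which factors as (x - 3)^4. The eigenvalues (with algebraic multiplicities) are λ = 3 with multiplicity 4.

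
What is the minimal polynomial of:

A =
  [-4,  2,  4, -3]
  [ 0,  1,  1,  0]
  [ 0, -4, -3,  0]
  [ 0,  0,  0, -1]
x^3 + 6*x^2 + 9*x + 4

The characteristic polynomial is χ_A(x) = (x + 1)^3*(x + 4), so the eigenvalues are known. The minimal polynomial is
  m_A(x) = Π_λ (x − λ)^{k_λ}
where k_λ is the size of the *largest* Jordan block for λ (equivalently, the smallest k with (A − λI)^k v = 0 for every generalised eigenvector v of λ).

  λ = -4: largest Jordan block has size 1, contributing (x + 4)
  λ = -1: largest Jordan block has size 2, contributing (x + 1)^2

So m_A(x) = (x + 1)^2*(x + 4) = x^3 + 6*x^2 + 9*x + 4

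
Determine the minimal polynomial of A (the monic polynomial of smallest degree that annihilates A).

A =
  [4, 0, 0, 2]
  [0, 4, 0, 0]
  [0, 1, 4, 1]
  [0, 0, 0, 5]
x^3 - 13*x^2 + 56*x - 80

The characteristic polynomial is χ_A(x) = (x - 5)*(x - 4)^3, so the eigenvalues are known. The minimal polynomial is
  m_A(x) = Π_λ (x − λ)^{k_λ}
where k_λ is the size of the *largest* Jordan block for λ (equivalently, the smallest k with (A − λI)^k v = 0 for every generalised eigenvector v of λ).

  λ = 4: largest Jordan block has size 2, contributing (x − 4)^2
  λ = 5: largest Jordan block has size 1, contributing (x − 5)

So m_A(x) = (x - 5)*(x - 4)^2 = x^3 - 13*x^2 + 56*x - 80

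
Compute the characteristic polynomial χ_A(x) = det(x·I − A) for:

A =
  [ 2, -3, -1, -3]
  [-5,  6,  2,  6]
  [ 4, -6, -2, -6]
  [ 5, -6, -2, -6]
x^4

Expanding det(x·I − A) (e.g. by cofactor expansion or by noting that A is similar to its Jordan form J, which has the same characteristic polynomial as A) gives
  χ_A(x) = x^4
which factors as x^4. The eigenvalues (with algebraic multiplicities) are λ = 0 with multiplicity 4.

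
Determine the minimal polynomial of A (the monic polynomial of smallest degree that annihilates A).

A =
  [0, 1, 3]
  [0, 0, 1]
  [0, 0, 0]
x^3

The characteristic polynomial is χ_A(x) = x^3, so the eigenvalues are known. The minimal polynomial is
  m_A(x) = Π_λ (x − λ)^{k_λ}
where k_λ is the size of the *largest* Jordan block for λ (equivalently, the smallest k with (A − λI)^k v = 0 for every generalised eigenvector v of λ).

  λ = 0: largest Jordan block has size 3, contributing (x − 0)^3

So m_A(x) = x^3 = x^3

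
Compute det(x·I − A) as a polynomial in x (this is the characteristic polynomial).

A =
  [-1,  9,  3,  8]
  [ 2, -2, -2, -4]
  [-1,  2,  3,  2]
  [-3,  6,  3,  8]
x^4 - 8*x^3 + 24*x^2 - 32*x + 16

Expanding det(x·I − A) (e.g. by cofactor expansion or by noting that A is similar to its Jordan form J, which has the same characteristic polynomial as A) gives
  χ_A(x) = x^4 - 8*x^3 + 24*x^2 - 32*x + 16
which factors as (x - 2)^4. The eigenvalues (with algebraic multiplicities) are λ = 2 with multiplicity 4.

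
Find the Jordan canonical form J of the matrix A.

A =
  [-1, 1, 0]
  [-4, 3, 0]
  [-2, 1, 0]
J_1(0) ⊕ J_2(1)

The characteristic polynomial is
  det(x·I − A) = x^3 - 2*x^2 + x = x*(x - 1)^2

Eigenvalues and multiplicities (the geometric multiplicity of λ is n − rank(A − λI), which equals the number of Jordan blocks for λ):
  λ = 0: algebraic multiplicity = 1, geometric multiplicity = 1
  λ = 1: algebraic multiplicity = 2, geometric multiplicity = 1

Determining the block sizes for each eigenvalue:
  λ = 0: one block (gm = 1), so the single block has size am = 1 → block sizes [1]
  λ = 1: one block (gm = 1), so the single block has size am = 2 → block sizes [2]

Assembling the blocks gives a Jordan form
J =
  [0, 0, 0]
  [0, 1, 1]
  [0, 0, 1]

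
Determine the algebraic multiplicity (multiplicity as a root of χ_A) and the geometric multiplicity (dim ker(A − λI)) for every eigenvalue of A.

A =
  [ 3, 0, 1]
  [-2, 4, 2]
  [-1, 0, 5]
λ = 4: alg = 3, geom = 2

Step 1 — factor the characteristic polynomial to read off the algebraic multiplicities:
  χ_A(x) = (x - 4)^3

Step 2 — compute geometric multiplicities via the rank-nullity identity g(λ) = n − rank(A − λI):
  rank(A − (4)·I) = 1, so dim ker(A − (4)·I) = n − 1 = 2

Summary:
  λ = 4: algebraic multiplicity = 3, geometric multiplicity = 2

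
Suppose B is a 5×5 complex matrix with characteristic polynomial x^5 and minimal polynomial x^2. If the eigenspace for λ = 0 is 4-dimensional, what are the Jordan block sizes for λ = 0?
Block sizes for λ = 0: [2, 1, 1, 1]

Step 1 — from the characteristic polynomial, algebraic multiplicity of λ = 0 is 5. From dim ker(B − (0)·I) = 4, there are exactly 4 Jordan blocks for λ = 0.
Step 2 — from the minimal polynomial, the factor (x − 0)^2 tells us the largest block for λ = 0 has size 2.
Step 3 — with total size 5, 4 blocks, and largest block 2, the block sizes (in nonincreasing order) are [2, 1, 1, 1].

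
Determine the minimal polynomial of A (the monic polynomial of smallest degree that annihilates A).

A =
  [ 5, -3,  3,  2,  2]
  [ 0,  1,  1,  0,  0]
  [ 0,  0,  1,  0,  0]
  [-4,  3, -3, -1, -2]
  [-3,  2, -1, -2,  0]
x^4 - 5*x^3 + 9*x^2 - 7*x + 2

The characteristic polynomial is χ_A(x) = (x - 2)*(x - 1)^4, so the eigenvalues are known. The minimal polynomial is
  m_A(x) = Π_λ (x − λ)^{k_λ}
where k_λ is the size of the *largest* Jordan block for λ (equivalently, the smallest k with (A − λI)^k v = 0 for every generalised eigenvector v of λ).

  λ = 1: largest Jordan block has size 3, contributing (x − 1)^3
  λ = 2: largest Jordan block has size 1, contributing (x − 2)

So m_A(x) = (x - 2)*(x - 1)^3 = x^4 - 5*x^3 + 9*x^2 - 7*x + 2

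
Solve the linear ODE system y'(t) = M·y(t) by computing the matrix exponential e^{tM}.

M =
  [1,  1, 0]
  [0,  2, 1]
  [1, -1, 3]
e^{tM} =
  [t^2*exp(2*t)/2 - t*exp(2*t) + exp(2*t), -t^2*exp(2*t)/2 + t*exp(2*t), t^2*exp(2*t)/2]
  [t^2*exp(2*t)/2, -t^2*exp(2*t)/2 + exp(2*t), t^2*exp(2*t)/2 + t*exp(2*t)]
  [t*exp(2*t), -t*exp(2*t), t*exp(2*t) + exp(2*t)]

Strategy: write M = P · J · P⁻¹ where J is a Jordan canonical form, so e^{tM} = P · e^{tJ} · P⁻¹, and e^{tJ} can be computed block-by-block.

M has Jordan form
J =
  [2, 1, 0]
  [0, 2, 1]
  [0, 0, 2]
(up to reordering of blocks).

Per-block formulas:
  For a 3×3 Jordan block J_3(2): exp(t · J_3(2)) = e^(2t)·(I + t·N + (t^2/2)·N^2), where N is the 3×3 nilpotent shift.

After assembling e^{tJ} and conjugating by P, we get:

e^{tM} =
  [t^2*exp(2*t)/2 - t*exp(2*t) + exp(2*t), -t^2*exp(2*t)/2 + t*exp(2*t), t^2*exp(2*t)/2]
  [t^2*exp(2*t)/2, -t^2*exp(2*t)/2 + exp(2*t), t^2*exp(2*t)/2 + t*exp(2*t)]
  [t*exp(2*t), -t*exp(2*t), t*exp(2*t) + exp(2*t)]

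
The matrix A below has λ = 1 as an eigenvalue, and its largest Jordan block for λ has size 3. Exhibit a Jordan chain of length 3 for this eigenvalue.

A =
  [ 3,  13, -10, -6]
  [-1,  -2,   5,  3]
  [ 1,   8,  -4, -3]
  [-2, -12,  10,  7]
A Jordan chain for λ = 1 of length 3:
v_1 = (-7, 0, -5, 6)ᵀ
v_2 = (2, -1, 1, -2)ᵀ
v_3 = (1, 0, 0, 0)ᵀ

Let N = A − (1)·I. We want v_3 with N^3 v_3 = 0 but N^2 v_3 ≠ 0; then v_{j-1} := N · v_j for j = 3, …, 2.

Pick v_3 = (1, 0, 0, 0)ᵀ.
Then v_2 = N · v_3 = (2, -1, 1, -2)ᵀ.
Then v_1 = N · v_2 = (-7, 0, -5, 6)ᵀ.

Sanity check: (A − (1)·I) v_1 = (0, 0, 0, 0)ᵀ = 0. ✓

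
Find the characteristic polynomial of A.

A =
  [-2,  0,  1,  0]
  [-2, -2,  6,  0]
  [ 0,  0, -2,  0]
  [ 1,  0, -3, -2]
x^4 + 8*x^3 + 24*x^2 + 32*x + 16

Expanding det(x·I − A) (e.g. by cofactor expansion or by noting that A is similar to its Jordan form J, which has the same characteristic polynomial as A) gives
  χ_A(x) = x^4 + 8*x^3 + 24*x^2 + 32*x + 16
which factors as (x + 2)^4. The eigenvalues (with algebraic multiplicities) are λ = -2 with multiplicity 4.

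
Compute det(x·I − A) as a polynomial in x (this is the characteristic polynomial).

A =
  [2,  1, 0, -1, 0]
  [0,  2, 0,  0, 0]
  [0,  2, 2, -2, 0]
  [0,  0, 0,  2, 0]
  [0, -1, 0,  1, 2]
x^5 - 10*x^4 + 40*x^3 - 80*x^2 + 80*x - 32

Expanding det(x·I − A) (e.g. by cofactor expansion or by noting that A is similar to its Jordan form J, which has the same characteristic polynomial as A) gives
  χ_A(x) = x^5 - 10*x^4 + 40*x^3 - 80*x^2 + 80*x - 32
which factors as (x - 2)^5. The eigenvalues (with algebraic multiplicities) are λ = 2 with multiplicity 5.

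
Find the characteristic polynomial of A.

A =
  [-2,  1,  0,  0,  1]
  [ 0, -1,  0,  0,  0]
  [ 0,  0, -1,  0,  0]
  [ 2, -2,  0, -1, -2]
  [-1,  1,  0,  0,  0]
x^5 + 5*x^4 + 10*x^3 + 10*x^2 + 5*x + 1

Expanding det(x·I − A) (e.g. by cofactor expansion or by noting that A is similar to its Jordan form J, which has the same characteristic polynomial as A) gives
  χ_A(x) = x^5 + 5*x^4 + 10*x^3 + 10*x^2 + 5*x + 1
which factors as (x + 1)^5. The eigenvalues (with algebraic multiplicities) are λ = -1 with multiplicity 5.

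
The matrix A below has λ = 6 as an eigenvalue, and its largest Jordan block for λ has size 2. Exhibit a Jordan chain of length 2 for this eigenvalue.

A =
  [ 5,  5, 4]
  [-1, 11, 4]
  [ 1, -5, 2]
A Jordan chain for λ = 6 of length 2:
v_1 = (-1, -1, 1)ᵀ
v_2 = (1, 0, 0)ᵀ

Let N = A − (6)·I. We want v_2 with N^2 v_2 = 0 but N^1 v_2 ≠ 0; then v_{j-1} := N · v_j for j = 2, …, 2.

Pick v_2 = (1, 0, 0)ᵀ.
Then v_1 = N · v_2 = (-1, -1, 1)ᵀ.

Sanity check: (A − (6)·I) v_1 = (0, 0, 0)ᵀ = 0. ✓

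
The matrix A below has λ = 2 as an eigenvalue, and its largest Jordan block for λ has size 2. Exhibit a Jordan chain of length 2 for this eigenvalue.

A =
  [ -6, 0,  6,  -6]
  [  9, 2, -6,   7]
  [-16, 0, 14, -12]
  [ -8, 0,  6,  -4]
A Jordan chain for λ = 2 of length 2:
v_1 = (0, 3, 0, 0)ᵀ
v_2 = (3, 0, 4, 0)ᵀ

Let N = A − (2)·I. We want v_2 with N^2 v_2 = 0 but N^1 v_2 ≠ 0; then v_{j-1} := N · v_j for j = 2, …, 2.

Pick v_2 = (3, 0, 4, 0)ᵀ.
Then v_1 = N · v_2 = (0, 3, 0, 0)ᵀ.

Sanity check: (A − (2)·I) v_1 = (0, 0, 0, 0)ᵀ = 0. ✓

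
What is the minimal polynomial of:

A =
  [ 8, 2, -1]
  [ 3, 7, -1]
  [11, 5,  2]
x^3 - 17*x^2 + 96*x - 180

The characteristic polynomial is χ_A(x) = (x - 6)^2*(x - 5), so the eigenvalues are known. The minimal polynomial is
  m_A(x) = Π_λ (x − λ)^{k_λ}
where k_λ is the size of the *largest* Jordan block for λ (equivalently, the smallest k with (A − λI)^k v = 0 for every generalised eigenvector v of λ).

  λ = 5: largest Jordan block has size 1, contributing (x − 5)
  λ = 6: largest Jordan block has size 2, contributing (x − 6)^2

So m_A(x) = (x - 6)^2*(x - 5) = x^3 - 17*x^2 + 96*x - 180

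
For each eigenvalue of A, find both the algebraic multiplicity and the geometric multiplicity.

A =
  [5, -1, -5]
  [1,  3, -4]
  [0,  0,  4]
λ = 4: alg = 3, geom = 1

Step 1 — factor the characteristic polynomial to read off the algebraic multiplicities:
  χ_A(x) = (x - 4)^3

Step 2 — compute geometric multiplicities via the rank-nullity identity g(λ) = n − rank(A − λI):
  rank(A − (4)·I) = 2, so dim ker(A − (4)·I) = n − 2 = 1

Summary:
  λ = 4: algebraic multiplicity = 3, geometric multiplicity = 1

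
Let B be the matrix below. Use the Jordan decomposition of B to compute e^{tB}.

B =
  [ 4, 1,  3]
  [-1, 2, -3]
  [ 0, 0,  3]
e^{tB} =
  [t*exp(3*t) + exp(3*t), t*exp(3*t), 3*t*exp(3*t)]
  [-t*exp(3*t), -t*exp(3*t) + exp(3*t), -3*t*exp(3*t)]
  [0, 0, exp(3*t)]

Strategy: write B = P · J · P⁻¹ where J is a Jordan canonical form, so e^{tB} = P · e^{tJ} · P⁻¹, and e^{tJ} can be computed block-by-block.

B has Jordan form
J =
  [3, 1, 0]
  [0, 3, 0]
  [0, 0, 3]
(up to reordering of blocks).

Per-block formulas:
  For a 1×1 block at λ = 3: exp(t · [3]) = [e^(3t)].
  For a 2×2 Jordan block J_2(3): exp(t · J_2(3)) = e^(3t)·(I + t·N), where N is the 2×2 nilpotent shift.

After assembling e^{tJ} and conjugating by P, we get:

e^{tB} =
  [t*exp(3*t) + exp(3*t), t*exp(3*t), 3*t*exp(3*t)]
  [-t*exp(3*t), -t*exp(3*t) + exp(3*t), -3*t*exp(3*t)]
  [0, 0, exp(3*t)]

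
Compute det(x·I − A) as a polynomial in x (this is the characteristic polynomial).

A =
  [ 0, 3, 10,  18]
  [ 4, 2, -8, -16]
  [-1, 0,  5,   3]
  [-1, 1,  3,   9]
x^4 - 16*x^3 + 96*x^2 - 256*x + 256

Expanding det(x·I − A) (e.g. by cofactor expansion or by noting that A is similar to its Jordan form J, which has the same characteristic polynomial as A) gives
  χ_A(x) = x^4 - 16*x^3 + 96*x^2 - 256*x + 256
which factors as (x - 4)^4. The eigenvalues (with algebraic multiplicities) are λ = 4 with multiplicity 4.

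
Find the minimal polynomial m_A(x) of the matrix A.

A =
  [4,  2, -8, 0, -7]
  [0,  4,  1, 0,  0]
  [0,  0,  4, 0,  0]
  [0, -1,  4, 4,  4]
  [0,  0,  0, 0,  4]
x^3 - 12*x^2 + 48*x - 64

The characteristic polynomial is χ_A(x) = (x - 4)^5, so the eigenvalues are known. The minimal polynomial is
  m_A(x) = Π_λ (x − λ)^{k_λ}
where k_λ is the size of the *largest* Jordan block for λ (equivalently, the smallest k with (A − λI)^k v = 0 for every generalised eigenvector v of λ).

  λ = 4: largest Jordan block has size 3, contributing (x − 4)^3

So m_A(x) = (x - 4)^3 = x^3 - 12*x^2 + 48*x - 64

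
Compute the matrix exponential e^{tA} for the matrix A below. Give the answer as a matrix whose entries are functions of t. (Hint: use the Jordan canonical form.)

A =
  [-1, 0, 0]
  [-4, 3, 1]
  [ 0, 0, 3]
e^{tA} =
  [exp(-t), 0, 0]
  [-exp(3*t) + exp(-t), exp(3*t), t*exp(3*t)]
  [0, 0, exp(3*t)]

Strategy: write A = P · J · P⁻¹ where J is a Jordan canonical form, so e^{tA} = P · e^{tJ} · P⁻¹, and e^{tJ} can be computed block-by-block.

A has Jordan form
J =
  [-1, 0, 0]
  [ 0, 3, 1]
  [ 0, 0, 3]
(up to reordering of blocks).

Per-block formulas:
  For a 1×1 block at λ = -1: exp(t · [-1]) = [e^(-1t)].
  For a 2×2 Jordan block J_2(3): exp(t · J_2(3)) = e^(3t)·(I + t·N), where N is the 2×2 nilpotent shift.

After assembling e^{tJ} and conjugating by P, we get:

e^{tA} =
  [exp(-t), 0, 0]
  [-exp(3*t) + exp(-t), exp(3*t), t*exp(3*t)]
  [0, 0, exp(3*t)]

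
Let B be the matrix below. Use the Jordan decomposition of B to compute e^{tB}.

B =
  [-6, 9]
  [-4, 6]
e^{tB} =
  [1 - 6*t, 9*t]
  [-4*t, 6*t + 1]

Strategy: write B = P · J · P⁻¹ where J is a Jordan canonical form, so e^{tB} = P · e^{tJ} · P⁻¹, and e^{tJ} can be computed block-by-block.

B has Jordan form
J =
  [0, 1]
  [0, 0]
(up to reordering of blocks).

Per-block formulas:
  For a 2×2 Jordan block J_2(0): exp(t · J_2(0)) = e^(0t)·(I + t·N), where N is the 2×2 nilpotent shift.

After assembling e^{tJ} and conjugating by P, we get:

e^{tB} =
  [1 - 6*t, 9*t]
  [-4*t, 6*t + 1]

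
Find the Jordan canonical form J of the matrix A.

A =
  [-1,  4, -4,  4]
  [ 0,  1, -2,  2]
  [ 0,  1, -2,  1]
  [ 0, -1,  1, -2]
J_2(-1) ⊕ J_1(-1) ⊕ J_1(-1)

The characteristic polynomial is
  det(x·I − A) = x^4 + 4*x^3 + 6*x^2 + 4*x + 1 = (x + 1)^4

Eigenvalues and multiplicities (the geometric multiplicity of λ is n − rank(A − λI), which equals the number of Jordan blocks for λ):
  λ = -1: algebraic multiplicity = 4, geometric multiplicity = 3

Determining the block sizes for each eigenvalue:
  λ = -1: 3 blocks summing to 4 forces exactly one block of size 2 and the rest size 1 → block sizes [2, 1, 1]

Assembling the blocks gives a Jordan form
J =
  [-1,  1,  0,  0]
  [ 0, -1,  0,  0]
  [ 0,  0, -1,  0]
  [ 0,  0,  0, -1]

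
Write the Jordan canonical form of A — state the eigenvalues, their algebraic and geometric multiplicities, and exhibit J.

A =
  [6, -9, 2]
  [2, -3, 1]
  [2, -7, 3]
J_3(2)

The characteristic polynomial is
  det(x·I − A) = x^3 - 6*x^2 + 12*x - 8 = (x - 2)^3

Eigenvalues and multiplicities (the geometric multiplicity of λ is n − rank(A − λI), which equals the number of Jordan blocks for λ):
  λ = 2: algebraic multiplicity = 3, geometric multiplicity = 1

Determining the block sizes for each eigenvalue:
  λ = 2: one block (gm = 1), so the single block has size am = 3 → block sizes [3]

Assembling the blocks gives a Jordan form
J =
  [2, 1, 0]
  [0, 2, 1]
  [0, 0, 2]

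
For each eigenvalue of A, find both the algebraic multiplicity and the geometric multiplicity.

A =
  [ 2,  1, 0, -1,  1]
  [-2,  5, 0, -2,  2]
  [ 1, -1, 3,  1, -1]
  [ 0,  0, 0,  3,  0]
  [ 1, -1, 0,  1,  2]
λ = 3: alg = 5, geom = 4

Step 1 — factor the characteristic polynomial to read off the algebraic multiplicities:
  χ_A(x) = (x - 3)^5

Step 2 — compute geometric multiplicities via the rank-nullity identity g(λ) = n − rank(A − λI):
  rank(A − (3)·I) = 1, so dim ker(A − (3)·I) = n − 1 = 4

Summary:
  λ = 3: algebraic multiplicity = 5, geometric multiplicity = 4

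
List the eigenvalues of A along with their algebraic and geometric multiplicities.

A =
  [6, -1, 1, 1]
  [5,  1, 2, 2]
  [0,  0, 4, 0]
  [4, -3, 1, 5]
λ = 4: alg = 4, geom = 2

Step 1 — factor the characteristic polynomial to read off the algebraic multiplicities:
  χ_A(x) = (x - 4)^4

Step 2 — compute geometric multiplicities via the rank-nullity identity g(λ) = n − rank(A − λI):
  rank(A − (4)·I) = 2, so dim ker(A − (4)·I) = n − 2 = 2

Summary:
  λ = 4: algebraic multiplicity = 4, geometric multiplicity = 2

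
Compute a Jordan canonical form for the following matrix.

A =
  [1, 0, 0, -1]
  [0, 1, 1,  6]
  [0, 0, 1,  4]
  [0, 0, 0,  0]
J_1(0) ⊕ J_2(1) ⊕ J_1(1)

The characteristic polynomial is
  det(x·I − A) = x^4 - 3*x^3 + 3*x^2 - x = x*(x - 1)^3

Eigenvalues and multiplicities (the geometric multiplicity of λ is n − rank(A − λI), which equals the number of Jordan blocks for λ):
  λ = 0: algebraic multiplicity = 1, geometric multiplicity = 1
  λ = 1: algebraic multiplicity = 3, geometric multiplicity = 2

Determining the block sizes for each eigenvalue:
  λ = 0: one block (gm = 1), so the single block has size am = 1 → block sizes [1]
  λ = 1: 2 blocks summing to 3 forces exactly one block of size 2 and the rest size 1 → block sizes [2, 1]

Assembling the blocks gives a Jordan form
J =
  [0, 0, 0, 0]
  [0, 1, 1, 0]
  [0, 0, 1, 0]
  [0, 0, 0, 1]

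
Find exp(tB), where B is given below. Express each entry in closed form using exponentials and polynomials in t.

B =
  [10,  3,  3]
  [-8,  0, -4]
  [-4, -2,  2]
e^{tB} =
  [6*t*exp(4*t) + exp(4*t), 3*t*exp(4*t), 3*t*exp(4*t)]
  [-8*t*exp(4*t), -4*t*exp(4*t) + exp(4*t), -4*t*exp(4*t)]
  [-4*t*exp(4*t), -2*t*exp(4*t), -2*t*exp(4*t) + exp(4*t)]

Strategy: write B = P · J · P⁻¹ where J is a Jordan canonical form, so e^{tB} = P · e^{tJ} · P⁻¹, and e^{tJ} can be computed block-by-block.

B has Jordan form
J =
  [4, 1, 0]
  [0, 4, 0]
  [0, 0, 4]
(up to reordering of blocks).

Per-block formulas:
  For a 2×2 Jordan block J_2(4): exp(t · J_2(4)) = e^(4t)·(I + t·N), where N is the 2×2 nilpotent shift.
  For a 1×1 block at λ = 4: exp(t · [4]) = [e^(4t)].

After assembling e^{tJ} and conjugating by P, we get:

e^{tB} =
  [6*t*exp(4*t) + exp(4*t), 3*t*exp(4*t), 3*t*exp(4*t)]
  [-8*t*exp(4*t), -4*t*exp(4*t) + exp(4*t), -4*t*exp(4*t)]
  [-4*t*exp(4*t), -2*t*exp(4*t), -2*t*exp(4*t) + exp(4*t)]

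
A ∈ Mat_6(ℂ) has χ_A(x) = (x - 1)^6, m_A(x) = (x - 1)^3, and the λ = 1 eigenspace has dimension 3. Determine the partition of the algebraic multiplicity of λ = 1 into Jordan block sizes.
Block sizes for λ = 1: [3, 2, 1]

Step 1 — from the characteristic polynomial, algebraic multiplicity of λ = 1 is 6. From dim ker(A − (1)·I) = 3, there are exactly 3 Jordan blocks for λ = 1.
Step 2 — from the minimal polynomial, the factor (x − 1)^3 tells us the largest block for λ = 1 has size 3.
Step 3 — with total size 6, 3 blocks, and largest block 3, the block sizes (in nonincreasing order) are [3, 2, 1].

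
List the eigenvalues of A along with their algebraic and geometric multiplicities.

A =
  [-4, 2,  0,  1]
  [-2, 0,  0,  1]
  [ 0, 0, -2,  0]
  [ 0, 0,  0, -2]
λ = -2: alg = 4, geom = 3

Step 1 — factor the characteristic polynomial to read off the algebraic multiplicities:
  χ_A(x) = (x + 2)^4

Step 2 — compute geometric multiplicities via the rank-nullity identity g(λ) = n − rank(A − λI):
  rank(A − (-2)·I) = 1, so dim ker(A − (-2)·I) = n − 1 = 3

Summary:
  λ = -2: algebraic multiplicity = 4, geometric multiplicity = 3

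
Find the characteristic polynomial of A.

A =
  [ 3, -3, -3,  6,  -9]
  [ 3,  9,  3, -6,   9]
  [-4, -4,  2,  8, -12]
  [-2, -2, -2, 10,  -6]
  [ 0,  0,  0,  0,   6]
x^5 - 30*x^4 + 360*x^3 - 2160*x^2 + 6480*x - 7776

Expanding det(x·I − A) (e.g. by cofactor expansion or by noting that A is similar to its Jordan form J, which has the same characteristic polynomial as A) gives
  χ_A(x) = x^5 - 30*x^4 + 360*x^3 - 2160*x^2 + 6480*x - 7776
which factors as (x - 6)^5. The eigenvalues (with algebraic multiplicities) are λ = 6 with multiplicity 5.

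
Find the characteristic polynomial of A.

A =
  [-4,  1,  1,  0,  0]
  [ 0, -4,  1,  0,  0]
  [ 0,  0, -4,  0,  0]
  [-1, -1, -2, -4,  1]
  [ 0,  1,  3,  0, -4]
x^5 + 20*x^4 + 160*x^3 + 640*x^2 + 1280*x + 1024

Expanding det(x·I − A) (e.g. by cofactor expansion or by noting that A is similar to its Jordan form J, which has the same characteristic polynomial as A) gives
  χ_A(x) = x^5 + 20*x^4 + 160*x^3 + 640*x^2 + 1280*x + 1024
which factors as (x + 4)^5. The eigenvalues (with algebraic multiplicities) are λ = -4 with multiplicity 5.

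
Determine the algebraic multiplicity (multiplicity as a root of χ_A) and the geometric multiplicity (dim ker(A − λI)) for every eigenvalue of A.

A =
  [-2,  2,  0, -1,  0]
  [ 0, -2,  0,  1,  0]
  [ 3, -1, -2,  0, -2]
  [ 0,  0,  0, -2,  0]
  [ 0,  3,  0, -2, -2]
λ = -2: alg = 5, geom = 2

Step 1 — factor the characteristic polynomial to read off the algebraic multiplicities:
  χ_A(x) = (x + 2)^5

Step 2 — compute geometric multiplicities via the rank-nullity identity g(λ) = n − rank(A − λI):
  rank(A − (-2)·I) = 3, so dim ker(A − (-2)·I) = n − 3 = 2

Summary:
  λ = -2: algebraic multiplicity = 5, geometric multiplicity = 2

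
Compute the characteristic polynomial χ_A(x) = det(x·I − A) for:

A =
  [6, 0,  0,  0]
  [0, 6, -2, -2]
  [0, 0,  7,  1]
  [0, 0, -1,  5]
x^4 - 24*x^3 + 216*x^2 - 864*x + 1296

Expanding det(x·I − A) (e.g. by cofactor expansion or by noting that A is similar to its Jordan form J, which has the same characteristic polynomial as A) gives
  χ_A(x) = x^4 - 24*x^3 + 216*x^2 - 864*x + 1296
which factors as (x - 6)^4. The eigenvalues (with algebraic multiplicities) are λ = 6 with multiplicity 4.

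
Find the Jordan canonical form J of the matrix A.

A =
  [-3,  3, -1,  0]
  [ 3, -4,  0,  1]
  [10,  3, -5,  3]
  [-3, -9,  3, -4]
J_2(-4) ⊕ J_2(-4)

The characteristic polynomial is
  det(x·I − A) = x^4 + 16*x^3 + 96*x^2 + 256*x + 256 = (x + 4)^4

Eigenvalues and multiplicities (the geometric multiplicity of λ is n − rank(A − λI), which equals the number of Jordan blocks for λ):
  λ = -4: algebraic multiplicity = 4, geometric multiplicity = 2

Determining the block sizes for each eigenvalue:
  λ = -4: with am = 4 and gm = 2, the partition is not yet determined (e.g. several partitions of 4 into 2 parts exist). Let N = A − (-4)·I. Computing rank(N^1) = 2, rank(N^2) = 0; the number of blocks of size ≥ j is rank(N^{j−1}) − rank(N^j), giving [2, 2]. So we have 2 block(s) of size 2 → block sizes [2, 2]

Assembling the blocks gives a Jordan form
J =
  [-4,  1,  0,  0]
  [ 0, -4,  0,  0]
  [ 0,  0, -4,  1]
  [ 0,  0,  0, -4]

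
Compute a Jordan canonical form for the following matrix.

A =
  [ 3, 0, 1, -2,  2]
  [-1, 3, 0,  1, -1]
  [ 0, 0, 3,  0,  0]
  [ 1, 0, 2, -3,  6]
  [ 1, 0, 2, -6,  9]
J_3(3) ⊕ J_2(3)

The characteristic polynomial is
  det(x·I − A) = x^5 - 15*x^4 + 90*x^3 - 270*x^2 + 405*x - 243 = (x - 3)^5

Eigenvalues and multiplicities (the geometric multiplicity of λ is n − rank(A − λI), which equals the number of Jordan blocks for λ):
  λ = 3: algebraic multiplicity = 5, geometric multiplicity = 2

Determining the block sizes for each eigenvalue:
  λ = 3: with am = 5 and gm = 2, the partition is not yet determined (e.g. several partitions of 5 into 2 parts exist). Let N = A − (3)·I. Computing rank(N^1) = 3, rank(N^2) = 1, rank(N^3) = 0; the number of blocks of size ≥ j is rank(N^{j−1}) − rank(N^j), giving [2, 2, 1]. So we have 1 block(s) of size 3, 1 block(s) of size 2 → block sizes [3, 2]

Assembling the blocks gives a Jordan form
J =
  [3, 1, 0, 0, 0]
  [0, 3, 1, 0, 0]
  [0, 0, 3, 0, 0]
  [0, 0, 0, 3, 1]
  [0, 0, 0, 0, 3]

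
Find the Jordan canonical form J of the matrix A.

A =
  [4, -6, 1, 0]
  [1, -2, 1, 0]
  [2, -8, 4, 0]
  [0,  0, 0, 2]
J_3(2) ⊕ J_1(2)

The characteristic polynomial is
  det(x·I − A) = x^4 - 8*x^3 + 24*x^2 - 32*x + 16 = (x - 2)^4

Eigenvalues and multiplicities (the geometric multiplicity of λ is n − rank(A − λI), which equals the number of Jordan blocks for λ):
  λ = 2: algebraic multiplicity = 4, geometric multiplicity = 2

Determining the block sizes for each eigenvalue:
  λ = 2: with am = 4 and gm = 2, the partition is not yet determined (e.g. several partitions of 4 into 2 parts exist). Let N = A − (2)·I. Computing rank(N^1) = 2, rank(N^2) = 1, rank(N^3) = 0; the number of blocks of size ≥ j is rank(N^{j−1}) − rank(N^j), giving [2, 1, 1]. So we have 1 block(s) of size 3, 1 block(s) of size 1 → block sizes [3, 1]

Assembling the blocks gives a Jordan form
J =
  [2, 1, 0, 0]
  [0, 2, 1, 0]
  [0, 0, 2, 0]
  [0, 0, 0, 2]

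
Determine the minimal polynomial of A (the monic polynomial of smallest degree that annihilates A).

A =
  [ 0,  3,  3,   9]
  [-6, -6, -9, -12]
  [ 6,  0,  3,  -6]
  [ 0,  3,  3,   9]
x^2 - 3*x

The characteristic polynomial is χ_A(x) = x^2*(x - 3)^2, so the eigenvalues are known. The minimal polynomial is
  m_A(x) = Π_λ (x − λ)^{k_λ}
where k_λ is the size of the *largest* Jordan block for λ (equivalently, the smallest k with (A − λI)^k v = 0 for every generalised eigenvector v of λ).

  λ = 0: largest Jordan block has size 1, contributing (x − 0)
  λ = 3: largest Jordan block has size 1, contributing (x − 3)

So m_A(x) = x*(x - 3) = x^2 - 3*x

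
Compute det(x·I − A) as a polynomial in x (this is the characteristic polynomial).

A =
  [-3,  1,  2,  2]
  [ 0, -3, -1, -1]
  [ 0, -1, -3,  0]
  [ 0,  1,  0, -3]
x^4 + 12*x^3 + 54*x^2 + 108*x + 81

Expanding det(x·I − A) (e.g. by cofactor expansion or by noting that A is similar to its Jordan form J, which has the same characteristic polynomial as A) gives
  χ_A(x) = x^4 + 12*x^3 + 54*x^2 + 108*x + 81
which factors as (x + 3)^4. The eigenvalues (with algebraic multiplicities) are λ = -3 with multiplicity 4.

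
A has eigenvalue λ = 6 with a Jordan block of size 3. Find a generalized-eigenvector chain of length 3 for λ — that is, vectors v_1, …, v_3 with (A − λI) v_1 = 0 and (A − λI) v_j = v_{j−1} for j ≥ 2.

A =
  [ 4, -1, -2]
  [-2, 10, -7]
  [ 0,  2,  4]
A Jordan chain for λ = 6 of length 3:
v_1 = (6, -4, -4)ᵀ
v_2 = (-2, -2, 0)ᵀ
v_3 = (1, 0, 0)ᵀ

Let N = A − (6)·I. We want v_3 with N^3 v_3 = 0 but N^2 v_3 ≠ 0; then v_{j-1} := N · v_j for j = 3, …, 2.

Pick v_3 = (1, 0, 0)ᵀ.
Then v_2 = N · v_3 = (-2, -2, 0)ᵀ.
Then v_1 = N · v_2 = (6, -4, -4)ᵀ.

Sanity check: (A − (6)·I) v_1 = (0, 0, 0)ᵀ = 0. ✓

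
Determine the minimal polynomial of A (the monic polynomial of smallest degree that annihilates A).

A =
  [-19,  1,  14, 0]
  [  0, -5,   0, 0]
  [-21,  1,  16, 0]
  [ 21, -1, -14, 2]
x^3 + 8*x^2 + 5*x - 50

The characteristic polynomial is χ_A(x) = (x - 2)^2*(x + 5)^2, so the eigenvalues are known. The minimal polynomial is
  m_A(x) = Π_λ (x − λ)^{k_λ}
where k_λ is the size of the *largest* Jordan block for λ (equivalently, the smallest k with (A − λI)^k v = 0 for every generalised eigenvector v of λ).

  λ = -5: largest Jordan block has size 2, contributing (x + 5)^2
  λ = 2: largest Jordan block has size 1, contributing (x − 2)

So m_A(x) = (x - 2)*(x + 5)^2 = x^3 + 8*x^2 + 5*x - 50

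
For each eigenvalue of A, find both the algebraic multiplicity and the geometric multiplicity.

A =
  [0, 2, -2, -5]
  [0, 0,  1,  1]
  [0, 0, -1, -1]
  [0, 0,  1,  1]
λ = 0: alg = 4, geom = 2

Step 1 — factor the characteristic polynomial to read off the algebraic multiplicities:
  χ_A(x) = x^4

Step 2 — compute geometric multiplicities via the rank-nullity identity g(λ) = n − rank(A − λI):
  rank(A − (0)·I) = 2, so dim ker(A − (0)·I) = n − 2 = 2

Summary:
  λ = 0: algebraic multiplicity = 4, geometric multiplicity = 2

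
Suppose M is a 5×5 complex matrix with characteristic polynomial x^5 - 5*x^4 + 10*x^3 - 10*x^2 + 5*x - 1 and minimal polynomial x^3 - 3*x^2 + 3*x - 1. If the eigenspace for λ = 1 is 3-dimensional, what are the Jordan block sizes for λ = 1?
Block sizes for λ = 1: [3, 1, 1]

Step 1 — from the characteristic polynomial, algebraic multiplicity of λ = 1 is 5. From dim ker(M − (1)·I) = 3, there are exactly 3 Jordan blocks for λ = 1.
Step 2 — from the minimal polynomial, the factor (x − 1)^3 tells us the largest block for λ = 1 has size 3.
Step 3 — with total size 5, 3 blocks, and largest block 3, the block sizes (in nonincreasing order) are [3, 1, 1].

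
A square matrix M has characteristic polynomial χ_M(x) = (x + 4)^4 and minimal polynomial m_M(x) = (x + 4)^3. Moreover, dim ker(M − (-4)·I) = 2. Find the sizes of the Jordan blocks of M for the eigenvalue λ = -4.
Block sizes for λ = -4: [3, 1]

Step 1 — from the characteristic polynomial, algebraic multiplicity of λ = -4 is 4. From dim ker(M − (-4)·I) = 2, there are exactly 2 Jordan blocks for λ = -4.
Step 2 — from the minimal polynomial, the factor (x + 4)^3 tells us the largest block for λ = -4 has size 3.
Step 3 — with total size 4, 2 blocks, and largest block 3, the block sizes (in nonincreasing order) are [3, 1].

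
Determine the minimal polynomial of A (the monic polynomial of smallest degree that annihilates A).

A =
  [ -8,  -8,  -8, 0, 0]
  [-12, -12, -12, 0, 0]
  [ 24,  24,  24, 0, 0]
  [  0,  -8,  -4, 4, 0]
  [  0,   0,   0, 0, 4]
x^2 - 4*x

The characteristic polynomial is χ_A(x) = x^2*(x - 4)^3, so the eigenvalues are known. The minimal polynomial is
  m_A(x) = Π_λ (x − λ)^{k_λ}
where k_λ is the size of the *largest* Jordan block for λ (equivalently, the smallest k with (A − λI)^k v = 0 for every generalised eigenvector v of λ).

  λ = 0: largest Jordan block has size 1, contributing (x − 0)
  λ = 4: largest Jordan block has size 1, contributing (x − 4)

So m_A(x) = x*(x - 4) = x^2 - 4*x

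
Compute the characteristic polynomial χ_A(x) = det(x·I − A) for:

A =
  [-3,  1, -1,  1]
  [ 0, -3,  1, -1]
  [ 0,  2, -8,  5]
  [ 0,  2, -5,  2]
x^4 + 12*x^3 + 54*x^2 + 108*x + 81

Expanding det(x·I − A) (e.g. by cofactor expansion or by noting that A is similar to its Jordan form J, which has the same characteristic polynomial as A) gives
  χ_A(x) = x^4 + 12*x^3 + 54*x^2 + 108*x + 81
which factors as (x + 3)^4. The eigenvalues (with algebraic multiplicities) are λ = -3 with multiplicity 4.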